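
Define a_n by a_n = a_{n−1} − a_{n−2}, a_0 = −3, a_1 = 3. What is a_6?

With companion matrix C = [[1, −1], [1, 0]], [a_n, a_{n−1}]ᵀ = C·[a_{n−1}, a_{n−2}]ᵀ, so [a_6, a_5]ᵀ = C^5·[a_1, a_0]ᵀ.
C^5 = [[0, 1], [−1, 1]], giving [a_6, a_5]ᵀ = [[−3], [−6]].

−3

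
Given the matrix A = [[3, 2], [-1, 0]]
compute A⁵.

[[63, 62], [-31, -30]]

tr A = 3 and det A = 2, so the characteristic polynomial is λ² − (3)λ + (2) with roots 1 and 2.
Eigenvectors give P = [[-1, -2], [1, 1]] with P⁻¹ = [[1, 2], [-1, -1]], and A = P·diag(1, 2)·P⁻¹.
Then A⁵ = P·diag(1, 32)·P⁻¹ = [[-1, -64], [1, 32]] · [[1, 2], [-1, -1]] = [[63, 62], [-31, -30]].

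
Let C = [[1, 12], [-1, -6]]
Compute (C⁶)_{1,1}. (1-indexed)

-1931

tr C = -5 and det C = 6, so the characteristic polynomial is λ² − (-5)λ + (6) with roots -2 and -3.
Eigenvectors give P = [[4, -3], [-1, 1]] with P⁻¹ = [[1, 3], [1, 4]], and C = P·diag(-2, -3)·P⁻¹.
Then C⁶ = P·diag(64, 729)·P⁻¹ = [[256, -2187], [-64, 729]] · [[1, 3], [1, 4]] = [[-1931, -7980], [665, 2724]].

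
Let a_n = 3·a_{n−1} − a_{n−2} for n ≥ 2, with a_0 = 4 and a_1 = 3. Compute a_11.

With companion matrix B = [[3, −1], [1, 0]], [a_n, a_{n−1}]ᵀ = B·[a_{n−1}, a_{n−2}]ᵀ, so [a_11, a_10]ᵀ = B¹⁰·[a_1, a_0]ᵀ.
B¹⁰ = [[17711, −6765], [6765, −2584]], giving [a_11, a_10]ᵀ = [[26073], [9959]].

26073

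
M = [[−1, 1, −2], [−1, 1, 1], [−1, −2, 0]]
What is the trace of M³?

−27

M² = [[2, 4, 3], [−1, −2, 3], [3, −3, 0]]
M³ = [[−9, 0, 0], [0, −9, 0], [0, 0, −9]]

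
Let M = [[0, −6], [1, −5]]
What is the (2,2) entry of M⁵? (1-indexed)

tr M = −5 and det M = 6, so the characteristic polynomial is λ² − (−5)λ + (6) with roots −3 and −2.
Eigenvectors give P = [[−2, 3], [−1, 1]] with P⁻¹ = [[1, −3], [1, −2]], and M = P·diag(−3, −2)·P⁻¹.
Then M⁵ = P·diag(−243, −32)·P⁻¹ = [[486, −96], [243, −32]] · [[1, −3], [1, −2]] = [[390, −1266], [211, −665]].

−665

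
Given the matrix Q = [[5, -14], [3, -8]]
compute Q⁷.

tr Q = -3 and det Q = 2, so the characteristic polynomial is λ² − (-3)λ + (2) with roots -2 and -1.
Eigenvectors give P = [[2, 7], [1, 3]] with P⁻¹ = [[-3, 7], [1, -2]], and Q = P·diag(-2, -1)·P⁻¹.
Then Q⁷ = P·diag(-128, -1)·P⁻¹ = [[-256, -7], [-128, -3]] · [[-3, 7], [1, -2]] = [[761, -1778], [381, -890]].

[[761, -1778], [381, -890]]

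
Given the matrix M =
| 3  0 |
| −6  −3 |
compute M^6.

[[729, 0], [0, 729]]

tr M = 0 and det M = −9, so the characteristic polynomial is λ² − (0)λ + (−9) with roots 3 and −3.
Eigenvectors give P = [[1, 0], [−1, 1]] with P⁻¹ = [[1, 0], [1, 1]], and M = P·diag(3, −3)·P⁻¹.
Then M^6 = P·diag(729, 729)·P⁻¹ = [[729, 0], [−729, 729]] · [[1, 0], [1, 1]] = [[729, 0], [0, 729]].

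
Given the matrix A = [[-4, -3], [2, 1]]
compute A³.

[[-22, -21], [14, 13]]

tr A = -3 and det A = 2, so the characteristic polynomial is λ² − (-3)λ + (2) with roots -1 and -2.
Eigenvectors give P = [[-1, 3], [1, -2]] with P⁻¹ = [[2, 3], [1, 1]], and A = P·diag(-1, -2)·P⁻¹.
Then A³ = P·diag(-1, -8)·P⁻¹ = [[1, -24], [-1, 16]] · [[2, 3], [1, 1]] = [[-22, -21], [14, 13]].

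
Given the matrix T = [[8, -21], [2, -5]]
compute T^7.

[[890, -2667], [254, -761]]

tr T = 3 and det T = 2, so the characteristic polynomial is λ² − (3)λ + (2) with roots 1 and 2.
Eigenvectors give P = [[3, 7], [1, 2]] with P⁻¹ = [[-2, 7], [1, -3]], and T = P·diag(1, 2)·P⁻¹.
Then T^7 = P·diag(1, 128)·P⁻¹ = [[3, 896], [1, 256]] · [[-2, 7], [1, -3]] = [[890, -2667], [254, -761]].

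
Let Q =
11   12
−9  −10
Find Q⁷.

[[515, 516], [−387, −388]]

tr Q = 1 and det Q = −2, so the characteristic polynomial is λ² − (1)λ + (−2) with roots 2 and −1.
Eigenvectors give P = [[−4, −1], [3, 1]] with P⁻¹ = [[−1, −1], [3, 4]], and Q = P·diag(2, −1)·P⁻¹.
Then Q⁷ = P·diag(128, −1)·P⁻¹ = [[−512, 1], [384, −1]] · [[−1, −1], [3, 4]] = [[515, 516], [−387, −388]].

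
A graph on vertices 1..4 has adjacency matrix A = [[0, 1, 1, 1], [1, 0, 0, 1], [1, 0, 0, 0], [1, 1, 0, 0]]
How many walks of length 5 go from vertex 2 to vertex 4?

The number of length-5 walks from vertex 2 to vertex 4 is entry (2,4) of A⁵, where A is the adjacency matrix.
A² = [[3, 1, 0, 1], [1, 2, 1, 1], [0, 1, 1, 1], [1, 1, 1, 2]]
A³ = [[2, 4, 3, 4], [4, 2, 1, 3], [3, 1, 0, 1], [4, 3, 1, 2]]
A⁴ = [[11, 6, 2, 6], [6, 7, 4, 6], [2, 4, 3, 4], [6, 6, 4, 7]]
A⁵ = [[14, 17, 11, 17], [17, 12, 6, 13], [11, 6, 2, 6], [17, 13, 6, 12]]

13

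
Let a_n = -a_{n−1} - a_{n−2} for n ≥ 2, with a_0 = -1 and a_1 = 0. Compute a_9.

With companion matrix B = [[-1, -1], [1, 0]], [a_n, a_{n−1}]ᵀ = B·[a_{n−1}, a_{n−2}]ᵀ, so [a_9, a_8]ᵀ = B^8·[a_1, a_0]ᵀ.
B^8 = [[0, 1], [-1, -1]], giving [a_9, a_8]ᵀ = [[-1], [1]].

-1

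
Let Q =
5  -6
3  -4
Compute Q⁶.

tr Q = 1 and det Q = -2, so the characteristic polynomial is λ² − (1)λ + (-2) with roots -1 and 2.
Eigenvectors give P = [[-1, 2], [-1, 1]] with P⁻¹ = [[1, -2], [1, -1]], and Q = P·diag(-1, 2)·P⁻¹.
Then Q⁶ = P·diag(1, 64)·P⁻¹ = [[-1, 128], [-1, 64]] · [[1, -2], [1, -1]] = [[127, -126], [63, -62]].

[[127, -126], [63, -62]]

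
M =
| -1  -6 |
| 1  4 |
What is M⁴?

[[-29, -90], [15, 46]]

tr M = 3 and det M = 2, so the characteristic polynomial is λ² − (3)λ + (2) with roots 2 and 1.
Eigenvectors give P = [[2, -3], [-1, 1]] with P⁻¹ = [[-1, -3], [-1, -2]], and M = P·diag(2, 1)·P⁻¹.
Then M⁴ = P·diag(16, 1)·P⁻¹ = [[32, -3], [-16, 1]] · [[-1, -3], [-1, -2]] = [[-29, -90], [15, 46]].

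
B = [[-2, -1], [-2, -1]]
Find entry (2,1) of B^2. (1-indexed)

6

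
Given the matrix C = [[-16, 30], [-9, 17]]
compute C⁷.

[[-646, 1290], [-387, 773]]

tr C = 1 and det C = -2, so the characteristic polynomial is λ² − (1)λ + (-2) with roots -1 and 2.
Eigenvectors give P = [[2, -5], [1, -3]] with P⁻¹ = [[3, -5], [1, -2]], and C = P·diag(-1, 2)·P⁻¹.
Then C⁷ = P·diag(-1, 128)·P⁻¹ = [[-2, -640], [-1, -384]] · [[3, -5], [1, -2]] = [[-646, 1290], [-387, 773]].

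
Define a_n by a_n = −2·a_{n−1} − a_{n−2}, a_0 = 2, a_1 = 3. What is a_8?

With companion matrix M = [[−2, −1], [1, 0]], [a_n, a_{n−1}]ᵀ = M·[a_{n−1}, a_{n−2}]ᵀ, so [a_8, a_7]ᵀ = M^7·[a_1, a_0]ᵀ.
M^7 = [[−8, −7], [7, 6]], giving [a_8, a_7]ᵀ = [[−38], [33]].

−38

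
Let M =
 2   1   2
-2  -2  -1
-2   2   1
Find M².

[[-2, 4, 5], [2, 0, -3], [-10, -4, -5]]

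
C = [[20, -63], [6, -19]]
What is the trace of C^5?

tr C = 1 and det C = -2, so the characteristic polynomial is λ² − (1)λ + (-2) with roots -1 and 2.
Eigenvectors give P = [[-3, -7], [-1, -2]] with P⁻¹ = [[2, -7], [-1, 3]], and C = P·diag(-1, 2)·P⁻¹.
Then C^5 = P·diag(-1, 32)·P⁻¹ = [[3, -224], [1, -64]] · [[2, -7], [-1, 3]] = [[230, -693], [66, -199]].

31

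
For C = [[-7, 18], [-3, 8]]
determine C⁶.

[[-125, 378], [-63, 190]]

tr C = 1 and det C = -2, so the characteristic polynomial is λ² − (1)λ + (-2) with roots 2 and -1.
Eigenvectors give P = [[-2, 3], [-1, 1]] with P⁻¹ = [[1, -3], [1, -2]], and C = P·diag(2, -1)·P⁻¹.
Then C⁶ = P·diag(64, 1)·P⁻¹ = [[-128, 3], [-64, 1]] · [[1, -3], [1, -2]] = [[-125, 378], [-63, 190]].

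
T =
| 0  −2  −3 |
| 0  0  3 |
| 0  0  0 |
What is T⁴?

[[0, 0, 0], [0, 0, 0], [0, 0, 0]]

T is strictly triangular, hence nilpotent: T³ = 0, so T⁴ = 0.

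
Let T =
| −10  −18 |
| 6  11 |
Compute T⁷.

[[−388, −774], [258, 515]]

tr T = 1 and det T = −2, so the characteristic polynomial is λ² − (1)λ + (−2) with roots 2 and −1.
Eigenvectors give P = [[−3, −2], [2, 1]] with P⁻¹ = [[1, 2], [−2, −3]], and T = P·diag(2, −1)·P⁻¹.
Then T⁷ = P·diag(128, −1)·P⁻¹ = [[−384, 2], [256, −1]] · [[1, 2], [−2, −3]] = [[−388, −774], [258, 515]].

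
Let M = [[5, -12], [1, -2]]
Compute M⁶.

[[253, -756], [63, -188]]

tr M = 3 and det M = 2, so the characteristic polynomial is λ² − (3)λ + (2) with roots 1 and 2.
Eigenvectors give P = [[3, 4], [1, 1]] with P⁻¹ = [[-1, 4], [1, -3]], and M = P·diag(1, 2)·P⁻¹.
Then M⁶ = P·diag(1, 64)·P⁻¹ = [[3, 256], [1, 64]] · [[-1, 4], [1, -3]] = [[253, -756], [63, -188]].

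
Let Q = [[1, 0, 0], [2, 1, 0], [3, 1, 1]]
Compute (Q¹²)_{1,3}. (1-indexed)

0

Q = I + N where N = [[0, 0, 0], [2, 0, 0], [3, 1, 0]] is strictly lower-triangular, so N³ = 0.
(I + N)¹² = I + 12·N + 66·N² = [[1, 0, 0], [24, 1, 0], [168, 12, 1]].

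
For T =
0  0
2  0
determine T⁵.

T is strictly triangular, hence nilpotent: T² = 0, so T⁵ = 0.

[[0, 0], [0, 0]]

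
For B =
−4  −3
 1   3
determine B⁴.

B² = [[13, 3], [−1, 6]]
B³ = [[−49, −30], [10, 21]]
B⁴ = [[166, 57], [−19, 33]]

[[166, 57], [−19, 33]]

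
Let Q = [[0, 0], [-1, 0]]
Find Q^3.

[[0, 0], [0, 0]]

Q is strictly triangular, hence nilpotent: Q^2 = 0, so Q^3 = 0.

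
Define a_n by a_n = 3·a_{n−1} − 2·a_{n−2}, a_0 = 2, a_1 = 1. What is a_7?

−125

With companion matrix C = [[3, −2], [1, 0]], [a_n, a_{n−1}]ᵀ = C·[a_{n−1}, a_{n−2}]ᵀ, so [a_7, a_6]ᵀ = C⁶·[a_1, a_0]ᵀ.
C⁶ = [[127, −126], [63, −62]], giving [a_7, a_6]ᵀ = [[−125], [−61]].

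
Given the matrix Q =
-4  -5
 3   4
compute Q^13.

Q² = I (check: tr Q = 0 and det Q = -1), so Q^13 = Q since 13 is odd.

[[-4, -5], [3, 4]]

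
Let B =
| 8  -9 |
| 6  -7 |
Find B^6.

tr B = 1 and det B = -2, so the characteristic polynomial is λ² − (1)λ + (-2) with roots 2 and -1.
Eigenvectors give P = [[-3, 1], [-2, 1]] with P⁻¹ = [[-1, 1], [-2, 3]], and B = P·diag(2, -1)·P⁻¹.
Then B^6 = P·diag(64, 1)·P⁻¹ = [[-192, 1], [-128, 1]] · [[-1, 1], [-2, 3]] = [[190, -189], [126, -125]].

[[190, -189], [126, -125]]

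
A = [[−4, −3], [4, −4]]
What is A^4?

[[−752, 192], [−256, −752]]

A^2 = [[4, 24], [−32, 4]]
A^3 = [[80, −108], [144, 80]]
A^4 = [[−752, 192], [−256, −752]]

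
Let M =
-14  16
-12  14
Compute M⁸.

[[256, 0], [0, 256]]

tr M = 0 and det M = -4, so the characteristic polynomial is λ² − (0)λ + (-4) with roots -2 and 2.
Eigenvectors give P = [[4, 1], [3, 1]] with P⁻¹ = [[1, -1], [-3, 4]], and M = P·diag(-2, 2)·P⁻¹.
Then M⁸ = P·diag(256, 256)·P⁻¹ = [[1024, 256], [768, 256]] · [[1, -1], [-3, 4]] = [[256, 0], [0, 256]].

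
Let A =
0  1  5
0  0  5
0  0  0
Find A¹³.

A is strictly triangular, hence nilpotent: A³ = 0, so A¹³ = 0.

[[0, 0, 0], [0, 0, 0], [0, 0, 0]]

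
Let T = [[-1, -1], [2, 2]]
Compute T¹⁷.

[[-1, -1], [2, 2]]

T² = T (a projection; rank 1, trace 1), so T¹⁷ = T.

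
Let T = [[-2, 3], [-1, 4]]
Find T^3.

[[-8, 27], [-9, 46]]

T^2 = [[1, 6], [-2, 13]]
T^3 = [[-8, 27], [-9, 46]]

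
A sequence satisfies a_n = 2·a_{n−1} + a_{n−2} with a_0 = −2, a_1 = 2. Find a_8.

With companion matrix C = [[2, 1], [1, 0]], [a_n, a_{n−1}]ᵀ = C·[a_{n−1}, a_{n−2}]ᵀ, so [a_8, a_7]ᵀ = C⁷·[a_1, a_0]ᵀ.
C⁷ = [[408, 169], [169, 70]], giving [a_8, a_7]ᵀ = [[478], [198]].

478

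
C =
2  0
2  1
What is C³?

[[8, 0], [14, 1]]

C² = [[4, 0], [6, 1]]
C³ = [[8, 0], [14, 1]]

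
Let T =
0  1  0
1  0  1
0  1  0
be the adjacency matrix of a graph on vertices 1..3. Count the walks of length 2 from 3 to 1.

The number of length-2 walks from vertex 3 to vertex 1 is entry (3,1) of T^2, where T is the adjacency matrix.
T^2 = [[1, 0, 1], [0, 2, 0], [1, 0, 1]]

1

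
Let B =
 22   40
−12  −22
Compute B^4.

tr B = 0 and det B = −4, so the characteristic polynomial is λ² − (0)λ + (−4) with roots −2 and 2.
Eigenvectors give P = [[−5, −2], [3, 1]] with P⁻¹ = [[1, 2], [−3, −5]], and B = P·diag(−2, 2)·P⁻¹.
Then B^4 = P·diag(16, 16)·P⁻¹ = [[−80, −32], [48, 16]] · [[1, 2], [−3, −5]] = [[16, 0], [0, 16]].

[[16, 0], [0, 16]]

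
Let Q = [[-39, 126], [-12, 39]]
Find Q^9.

[[-255879, 826686], [-78732, 255879]]

tr Q = 0 and det Q = -9, so the characteristic polynomial is λ² − (0)λ + (-9) with roots -3 and 3.
Eigenvectors give P = [[7, 3], [2, 1]] with P⁻¹ = [[1, -3], [-2, 7]], and Q = P·diag(-3, 3)·P⁻¹.
Then Q^9 = P·diag(-19683, 19683)·P⁻¹ = [[-137781, 59049], [-39366, 19683]] · [[1, -3], [-2, 7]] = [[-255879, 826686], [-78732, 255879]].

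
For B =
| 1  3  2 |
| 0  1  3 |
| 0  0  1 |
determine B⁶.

[[1, 18, 147], [0, 1, 18], [0, 0, 1]]

B = I + N where N = [[0, 3, 2], [0, 0, 3], [0, 0, 0]] is strictly upper-triangular, so N³ = 0.
(I + N)⁶ = I + 6·N + 15·N² = [[1, 18, 147], [0, 1, 18], [0, 0, 1]].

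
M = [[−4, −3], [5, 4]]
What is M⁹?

M² = I (check: tr M = 0 and det M = −1), so M⁹ = M since 9 is odd.

[[−4, −3], [5, 4]]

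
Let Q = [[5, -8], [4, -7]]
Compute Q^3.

tr Q = -2 and det Q = -3, so the characteristic polynomial is λ² − (-2)λ + (-3) with roots 1 and -3.
Eigenvectors give P = [[2, 1], [1, 1]] with P⁻¹ = [[1, -1], [-1, 2]], and Q = P·diag(1, -3)·P⁻¹.
Then Q^3 = P·diag(1, -27)·P⁻¹ = [[2, -27], [1, -27]] · [[1, -1], [-1, 2]] = [[29, -56], [28, -55]].

[[29, -56], [28, -55]]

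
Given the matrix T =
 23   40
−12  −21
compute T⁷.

tr T = 2 and det T = −3, so the characteristic polynomial is λ² − (2)λ + (−3) with roots 3 and −1.
Eigenvectors give P = [[2, 5], [−1, −3]] with P⁻¹ = [[3, 5], [−1, −2]], and T = P·diag(3, −1)·P⁻¹.
Then T⁷ = P·diag(2187, −1)·P⁻¹ = [[4374, −5], [−2187, 3]] · [[3, 5], [−1, −2]] = [[13127, 21880], [−6564, −10941]].

[[13127, 21880], [−6564, −10941]]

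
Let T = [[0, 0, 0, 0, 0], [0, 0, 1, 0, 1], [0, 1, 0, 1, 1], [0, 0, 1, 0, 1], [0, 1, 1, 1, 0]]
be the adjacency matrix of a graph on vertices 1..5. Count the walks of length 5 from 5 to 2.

29

The number of length-5 walks from vertex 5 to vertex 2 is entry (5,2) of T⁵, where T is the adjacency matrix.
T² = [[0, 0, 0, 0, 0], [0, 2, 1, 2, 1], [0, 1, 3, 1, 2], [0, 2, 1, 2, 1], [0, 1, 2, 1, 3]]
T³ = [[0, 0, 0, 0, 0], [0, 2, 5, 2, 5], [0, 5, 4, 5, 5], [0, 2, 5, 2, 5], [0, 5, 5, 5, 4]]
T⁴ = [[0, 0, 0, 0, 0], [0, 10, 9, 10, 9], [0, 9, 15, 9, 14], [0, 10, 9, 10, 9], [0, 9, 14, 9, 15]]
T⁵ = [[0, 0, 0, 0, 0], [0, 18, 29, 18, 29], [0, 29, 32, 29, 33], [0, 18, 29, 18, 29], [0, 29, 33, 29, 32]]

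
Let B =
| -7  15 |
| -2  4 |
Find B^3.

tr B = -3 and det B = 2, so the characteristic polynomial is λ² − (-3)λ + (2) with roots -1 and -2.
Eigenvectors give P = [[5, -3], [2, -1]] with P⁻¹ = [[-1, 3], [-2, 5]], and B = P·diag(-1, -2)·P⁻¹.
Then B^3 = P·diag(-1, -8)·P⁻¹ = [[-5, 24], [-2, 8]] · [[-1, 3], [-2, 5]] = [[-43, 105], [-14, 34]].

[[-43, 105], [-14, 34]]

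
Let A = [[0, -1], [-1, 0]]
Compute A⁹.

[[0, -1], [-1, 0]]

A² = I (check: tr A = 0 and det A = -1), so A⁹ = A since 9 is odd.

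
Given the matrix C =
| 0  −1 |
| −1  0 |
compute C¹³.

C² = I (check: tr C = 0 and det C = −1), so C¹³ = C since 13 is odd.

[[0, −1], [−1, 0]]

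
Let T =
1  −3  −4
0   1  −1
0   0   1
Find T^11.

[[1, −33, 121], [0, 1, −11], [0, 0, 1]]

T = I + N where N = [[0, −3, −4], [0, 0, −1], [0, 0, 0]] is strictly upper-triangular, so N^3 = 0.
(I + N)^11 = I + 11·N + 55·N^2 = [[1, −33, 121], [0, 1, −11], [0, 0, 1]].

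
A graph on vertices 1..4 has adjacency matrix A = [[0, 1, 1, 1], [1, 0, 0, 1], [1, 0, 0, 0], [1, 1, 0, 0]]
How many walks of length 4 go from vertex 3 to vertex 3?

3

The number of length-4 walks from vertex 3 to vertex 3 is entry (3,3) of A⁴, where A is the adjacency matrix.
A² = [[3, 1, 0, 1], [1, 2, 1, 1], [0, 1, 1, 1], [1, 1, 1, 2]]
A³ = [[2, 4, 3, 4], [4, 2, 1, 3], [3, 1, 0, 1], [4, 3, 1, 2]]
A⁴ = [[11, 6, 2, 6], [6, 7, 4, 6], [2, 4, 3, 4], [6, 6, 4, 7]]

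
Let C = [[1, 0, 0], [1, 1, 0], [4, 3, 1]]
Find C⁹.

[[1, 0, 0], [9, 1, 0], [144, 27, 1]]

C = I + N where N = [[0, 0, 0], [1, 0, 0], [4, 3, 0]] is strictly lower-triangular, so N³ = 0.
(I + N)⁹ = I + 9·N + 36·N² = [[1, 0, 0], [9, 1, 0], [144, 27, 1]].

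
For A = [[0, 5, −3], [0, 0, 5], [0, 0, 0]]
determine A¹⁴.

[[0, 0, 0], [0, 0, 0], [0, 0, 0]]

A is strictly triangular, hence nilpotent: A³ = 0, so A¹⁴ = 0.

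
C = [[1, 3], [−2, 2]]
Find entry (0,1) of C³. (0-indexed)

C² = [[−5, 9], [−6, −2]]
C³ = [[−23, 3], [−2, −22]]

3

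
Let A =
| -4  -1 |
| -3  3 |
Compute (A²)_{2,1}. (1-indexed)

3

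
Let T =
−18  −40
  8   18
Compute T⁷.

[[−1152, −2560], [512, 1152]]

tr T = 0 and det T = −4, so the characteristic polynomial is λ² − (0)λ + (−4) with roots −2 and 2.
Eigenvectors give P = [[5, 2], [−2, −1]] with P⁻¹ = [[1, 2], [−2, −5]], and T = P·diag(−2, 2)·P⁻¹.
Then T⁷ = P·diag(−128, 128)·P⁻¹ = [[−640, 256], [256, −128]] · [[1, 2], [−2, −5]] = [[−1152, −2560], [512, 1152]].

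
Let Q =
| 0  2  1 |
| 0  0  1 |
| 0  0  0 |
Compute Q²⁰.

[[0, 0, 0], [0, 0, 0], [0, 0, 0]]

Q is strictly triangular, hence nilpotent: Q³ = 0, so Q²⁰ = 0.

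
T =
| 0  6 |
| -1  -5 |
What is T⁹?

[[37830, 115026], [-19171, -58025]]

tr T = -5 and det T = 6, so the characteristic polynomial is λ² − (-5)λ + (6) with roots -2 and -3.
Eigenvectors give P = [[-3, 2], [1, -1]] with P⁻¹ = [[-1, -2], [-1, -3]], and T = P·diag(-2, -3)·P⁻¹.
Then T⁹ = P·diag(-512, -19683)·P⁻¹ = [[1536, -39366], [-512, 19683]] · [[-1, -2], [-1, -3]] = [[37830, 115026], [-19171, -58025]].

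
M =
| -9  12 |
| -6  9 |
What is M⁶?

tr M = 0 and det M = -9, so the characteristic polynomial is λ² − (0)λ + (-9) with roots 3 and -3.
Eigenvectors give P = [[-1, -2], [-1, -1]] with P⁻¹ = [[1, -2], [-1, 1]], and M = P·diag(3, -3)·P⁻¹.
Then M⁶ = P·diag(729, 729)·P⁻¹ = [[-729, -1458], [-729, -729]] · [[1, -2], [-1, 1]] = [[729, 0], [0, 729]].

[[729, 0], [0, 729]]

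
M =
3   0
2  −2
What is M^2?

[[9, 0], [2, 4]]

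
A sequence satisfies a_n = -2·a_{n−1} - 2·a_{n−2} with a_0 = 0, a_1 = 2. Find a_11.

64

With companion matrix C = [[-2, -2], [1, 0]], [a_n, a_{n−1}]ᵀ = C·[a_{n−1}, a_{n−2}]ᵀ, so [a_11, a_10]ᵀ = C¹⁰·[a_1, a_0]ᵀ.
C¹⁰ = [[32, 64], [-32, -32]], giving [a_11, a_10]ᵀ = [[64], [-64]].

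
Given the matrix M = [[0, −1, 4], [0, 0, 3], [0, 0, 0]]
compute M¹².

[[0, 0, 0], [0, 0, 0], [0, 0, 0]]

M is strictly triangular, hence nilpotent: M³ = 0, so M¹² = 0.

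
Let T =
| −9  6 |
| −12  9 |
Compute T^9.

[[−59049, 39366], [−78732, 59049]]

tr T = 0 and det T = −9, so the characteristic polynomial is λ² − (0)λ + (−9) with roots −3 and 3.
Eigenvectors give P = [[−1, −1], [−1, −2]] with P⁻¹ = [[−2, 1], [1, −1]], and T = P·diag(−3, 3)·P⁻¹.
Then T^9 = P·diag(−19683, 19683)·P⁻¹ = [[19683, −19683], [19683, −39366]] · [[−2, 1], [1, −1]] = [[−59049, 39366], [−78732, 59049]].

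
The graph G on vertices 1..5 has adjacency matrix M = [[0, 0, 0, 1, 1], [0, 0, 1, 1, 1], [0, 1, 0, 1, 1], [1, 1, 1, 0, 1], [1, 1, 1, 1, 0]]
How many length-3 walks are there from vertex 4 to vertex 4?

8

The number of length-3 walks from vertex 4 to vertex 4 is entry (4,4) of M^3, where M is the adjacency matrix.
M^2 = [[2, 2, 2, 1, 1], [2, 3, 2, 2, 2], [2, 2, 3, 2, 2], [1, 2, 2, 4, 3], [1, 2, 2, 3, 4]]
M^3 = [[2, 4, 4, 7, 7], [4, 6, 7, 9, 9], [4, 7, 6, 9, 9], [7, 9, 9, 8, 9], [7, 9, 9, 9, 8]]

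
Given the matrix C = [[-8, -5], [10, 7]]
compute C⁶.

tr C = -1 and det C = -6, so the characteristic polynomial is λ² − (-1)λ + (-6) with roots 2 and -3.
Eigenvectors give P = [[-1, -1], [2, 1]] with P⁻¹ = [[1, 1], [-2, -1]], and C = P·diag(2, -3)·P⁻¹.
Then C⁶ = P·diag(64, 729)·P⁻¹ = [[-64, -729], [128, 729]] · [[1, 1], [-2, -1]] = [[1394, 665], [-1330, -601]].

[[1394, 665], [-1330, -601]]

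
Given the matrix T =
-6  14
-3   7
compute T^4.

[[-6, 14], [-3, 7]]

T² = T (a projection; rank 1, trace 1), so T^4 = T.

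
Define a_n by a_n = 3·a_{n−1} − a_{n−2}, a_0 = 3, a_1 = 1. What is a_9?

With companion matrix C = [[3, −1], [1, 0]], [a_n, a_{n−1}]ᵀ = C·[a_{n−1}, a_{n−2}]ᵀ, so [a_9, a_8]ᵀ = C⁸·[a_1, a_0]ᵀ.
C⁸ = [[2584, −987], [987, −377]], giving [a_9, a_8]ᵀ = [[−377], [−144]].

−377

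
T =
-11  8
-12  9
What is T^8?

[[19681, -13120], [19680, -13119]]

tr T = -2 and det T = -3, so the characteristic polynomial is λ² − (-2)λ + (-3) with roots -3 and 1.
Eigenvectors give P = [[1, -2], [1, -3]] with P⁻¹ = [[3, -2], [1, -1]], and T = P·diag(-3, 1)·P⁻¹.
Then T^8 = P·diag(6561, 1)·P⁻¹ = [[6561, -2], [6561, -3]] · [[3, -2], [1, -1]] = [[19681, -13120], [19680, -13119]].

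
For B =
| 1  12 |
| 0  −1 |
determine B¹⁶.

B² = I (check: tr B = 0 and det B = −1), so B¹⁶ = I since 16 is even.

[[1, 0], [0, 1]]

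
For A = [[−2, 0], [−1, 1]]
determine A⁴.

[[16, 0], [5, 1]]

A² = [[4, 0], [1, 1]]
A³ = [[−8, 0], [−3, 1]]
A⁴ = [[16, 0], [5, 1]]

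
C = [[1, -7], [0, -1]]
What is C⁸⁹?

[[1, -7], [0, -1]]

C² = I (check: tr C = 0 and det C = -1), so C⁸⁹ = C since 89 is odd.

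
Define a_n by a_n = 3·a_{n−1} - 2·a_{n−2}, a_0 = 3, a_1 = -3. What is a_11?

-12279

With companion matrix Q = [[3, -2], [1, 0]], [a_n, a_{n−1}]ᵀ = Q·[a_{n−1}, a_{n−2}]ᵀ, so [a_11, a_10]ᵀ = Q¹⁰·[a_1, a_0]ᵀ.
Q¹⁰ = [[2047, -2046], [1023, -1022]], giving [a_11, a_10]ᵀ = [[-12279], [-6135]].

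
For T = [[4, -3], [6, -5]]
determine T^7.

[[130, -129], [258, -257]]

tr T = -1 and det T = -2, so the characteristic polynomial is λ² − (-1)λ + (-2) with roots -2 and 1.
Eigenvectors give P = [[-1, 1], [-2, 1]] with P⁻¹ = [[1, -1], [2, -1]], and T = P·diag(-2, 1)·P⁻¹.
Then T^7 = P·diag(-128, 1)·P⁻¹ = [[128, 1], [256, 1]] · [[1, -1], [2, -1]] = [[130, -129], [258, -257]].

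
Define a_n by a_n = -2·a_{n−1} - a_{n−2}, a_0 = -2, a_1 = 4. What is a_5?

12

With companion matrix A = [[-2, -1], [1, 0]], [a_n, a_{n−1}]ᵀ = A·[a_{n−1}, a_{n−2}]ᵀ, so [a_5, a_4]ᵀ = A^4·[a_1, a_0]ᵀ.
A^4 = [[5, 4], [-4, -3]], giving [a_5, a_4]ᵀ = [[12], [-10]].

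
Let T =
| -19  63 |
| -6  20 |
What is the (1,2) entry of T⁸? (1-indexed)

tr T = 1 and det T = -2, so the characteristic polynomial is λ² − (1)λ + (-2) with roots 2 and -1.
Eigenvectors give P = [[3, 7], [1, 2]] with P⁻¹ = [[-2, 7], [1, -3]], and T = P·diag(2, -1)·P⁻¹.
Then T⁸ = P·diag(256, 1)·P⁻¹ = [[768, 7], [256, 2]] · [[-2, 7], [1, -3]] = [[-1529, 5355], [-510, 1786]].

5355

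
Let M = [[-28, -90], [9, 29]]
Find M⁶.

tr M = 1 and det M = -2, so the characteristic polynomial is λ² − (1)λ + (-2) with roots 2 and -1.
Eigenvectors give P = [[-3, 10], [1, -3]] with P⁻¹ = [[3, 10], [1, 3]], and M = P·diag(2, -1)·P⁻¹.
Then M⁶ = P·diag(64, 1)·P⁻¹ = [[-192, 10], [64, -3]] · [[3, 10], [1, 3]] = [[-566, -1890], [189, 631]].

[[-566, -1890], [189, 631]]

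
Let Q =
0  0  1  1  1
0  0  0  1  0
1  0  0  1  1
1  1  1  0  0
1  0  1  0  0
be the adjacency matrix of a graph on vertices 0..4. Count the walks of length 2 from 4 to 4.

2

The number of length-2 walks from vertex 4 to vertex 4 is entry (4,4) of Q^2, where Q is the adjacency matrix.
Q^2 = [[3, 1, 2, 1, 1], [1, 1, 1, 0, 0], [2, 1, 3, 1, 1], [1, 0, 1, 3, 2], [1, 0, 1, 2, 2]]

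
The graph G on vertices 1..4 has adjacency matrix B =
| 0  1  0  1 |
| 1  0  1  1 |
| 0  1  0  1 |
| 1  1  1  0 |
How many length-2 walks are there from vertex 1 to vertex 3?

2

The number of length-2 walks from vertex 1 to vertex 3 is entry (1,3) of B^2, where B is the adjacency matrix.
B^2 = [[2, 1, 2, 1], [1, 3, 1, 2], [2, 1, 2, 1], [1, 2, 1, 3]]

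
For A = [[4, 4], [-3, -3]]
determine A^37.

A² = A (a projection; rank 1, trace 1), so A^37 = A.

[[4, 4], [-3, -3]]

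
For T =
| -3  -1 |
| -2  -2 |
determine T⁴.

T² = [[11, 5], [10, 6]]
T³ = [[-43, -21], [-42, -22]]
T⁴ = [[171, 85], [170, 86]]

[[171, 85], [170, 86]]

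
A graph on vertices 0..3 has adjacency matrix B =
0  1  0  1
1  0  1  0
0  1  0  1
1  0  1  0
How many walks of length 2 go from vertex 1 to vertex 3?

2

The number of length-2 walks from vertex 1 to vertex 3 is entry (1,3) of B², where B is the adjacency matrix.
B² = [[2, 0, 2, 0], [0, 2, 0, 2], [2, 0, 2, 0], [0, 2, 0, 2]]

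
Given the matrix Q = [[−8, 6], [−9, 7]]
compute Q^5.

tr Q = −1 and det Q = −2, so the characteristic polynomial is λ² − (−1)λ + (−2) with roots 1 and −2.
Eigenvectors give P = [[−2, 1], [−3, 1]] with P⁻¹ = [[1, −1], [3, −2]], and Q = P·diag(1, −2)·P⁻¹.
Then Q^5 = P·diag(1, −32)·P⁻¹ = [[−2, −32], [−3, −32]] · [[1, −1], [3, −2]] = [[−98, 66], [−99, 67]].

[[−98, 66], [−99, 67]]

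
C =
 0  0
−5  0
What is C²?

[[0, 0], [0, 0]]

C is strictly triangular, hence nilpotent: C² = 0, so C² = 0.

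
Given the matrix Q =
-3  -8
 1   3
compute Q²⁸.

[[1, 0], [0, 1]]

Q² = I (check: tr Q = 0 and det Q = -1), so Q²⁸ = I since 28 is even.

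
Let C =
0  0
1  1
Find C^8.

C² = C (a projection; rank 1, trace 1), so C^8 = C.

[[0, 0], [1, 1]]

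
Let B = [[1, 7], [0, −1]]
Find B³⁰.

B² = I (check: tr B = 0 and det B = −1), so B³⁰ = I since 30 is even.

[[1, 0], [0, 1]]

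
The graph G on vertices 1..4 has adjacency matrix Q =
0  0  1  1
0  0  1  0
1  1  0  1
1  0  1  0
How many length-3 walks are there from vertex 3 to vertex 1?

The number of length-3 walks from vertex 3 to vertex 1 is entry (3,1) of Q³, where Q is the adjacency matrix.
Q² = [[2, 1, 1, 1], [1, 1, 0, 1], [1, 0, 3, 1], [1, 1, 1, 2]]
Q³ = [[2, 1, 4, 3], [1, 0, 3, 1], [4, 3, 2, 4], [3, 1, 4, 2]]

4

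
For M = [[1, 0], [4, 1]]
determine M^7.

M = I + N where N = [[0, 0], [4, 0]] is strictly lower-triangular, so N^2 = 0.
(I + N)^7 = I + 7·N = [[1, 0], [28, 1]].

[[1, 0], [28, 1]]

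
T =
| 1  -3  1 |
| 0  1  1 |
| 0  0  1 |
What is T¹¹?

T = I + N where N = [[0, -3, 1], [0, 0, 1], [0, 0, 0]] is strictly upper-triangular, so N³ = 0.
(I + N)¹¹ = I + 11·N + 55·N² = [[1, -33, -154], [0, 1, 11], [0, 0, 1]].

[[1, -33, -154], [0, 1, 11], [0, 0, 1]]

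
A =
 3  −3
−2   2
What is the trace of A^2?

25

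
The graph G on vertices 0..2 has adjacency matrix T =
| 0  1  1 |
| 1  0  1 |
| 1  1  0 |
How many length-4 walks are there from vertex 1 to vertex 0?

The number of length-4 walks from vertex 1 to vertex 0 is entry (1,0) of T⁴, where T is the adjacency matrix.
T² = [[2, 1, 1], [1, 2, 1], [1, 1, 2]]
T³ = [[2, 3, 3], [3, 2, 3], [3, 3, 2]]
T⁴ = [[6, 5, 5], [5, 6, 5], [5, 5, 6]]

5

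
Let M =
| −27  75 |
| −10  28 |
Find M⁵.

tr M = 1 and det M = −6, so the characteristic polynomial is λ² − (1)λ + (−6) with roots 3 and −2.
Eigenvectors give P = [[−5, 3], [−2, 1]] with P⁻¹ = [[1, −3], [2, −5]], and M = P·diag(3, −2)·P⁻¹.
Then M⁵ = P·diag(243, −32)·P⁻¹ = [[−1215, −96], [−486, −32]] · [[1, −3], [2, −5]] = [[−1407, 4125], [−550, 1618]].

[[−1407, 4125], [−550, 1618]]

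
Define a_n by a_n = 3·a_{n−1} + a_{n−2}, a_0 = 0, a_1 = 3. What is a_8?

With companion matrix C = [[3, 1], [1, 0]], [a_n, a_{n−1}]ᵀ = C·[a_{n−1}, a_{n−2}]ᵀ, so [a_8, a_7]ᵀ = C^7·[a_1, a_0]ᵀ.
C^7 = [[3927, 1189], [1189, 360]], giving [a_8, a_7]ᵀ = [[11781], [3567]].

11781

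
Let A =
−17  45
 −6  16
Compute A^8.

tr A = −1 and det A = −2, so the characteristic polynomial is λ² − (−1)λ + (−2) with roots −2 and 1.
Eigenvectors give P = [[3, −5], [1, −2]] with P⁻¹ = [[2, −5], [1, −3]], and A = P·diag(−2, 1)·P⁻¹.
Then A^8 = P·diag(256, 1)·P⁻¹ = [[768, −5], [256, −2]] · [[2, −5], [1, −3]] = [[1531, −3825], [510, −1274]].

[[1531, −3825], [510, −1274]]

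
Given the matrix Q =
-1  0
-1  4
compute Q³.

Q² = [[1, 0], [-3, 16]]
Q³ = [[-1, 0], [-13, 64]]

[[-1, 0], [-13, 64]]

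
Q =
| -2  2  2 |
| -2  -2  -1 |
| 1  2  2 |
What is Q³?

Q² = [[2, -4, -2], [7, -2, -4], [-4, 2, 4]]
Q³ = [[2, 8, 4], [-14, 10, 8], [8, -4, -2]]

[[2, 8, 4], [-14, 10, 8], [8, -4, -2]]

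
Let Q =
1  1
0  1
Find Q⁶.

Q = I + N where N = [[0, 1], [0, 0]] is strictly upper-triangular, so N² = 0.
(I + N)⁶ = I + 6·N = [[1, 6], [0, 1]].

[[1, 6], [0, 1]]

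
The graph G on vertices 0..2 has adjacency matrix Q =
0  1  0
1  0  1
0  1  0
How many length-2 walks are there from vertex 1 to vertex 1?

The number of length-2 walks from vertex 1 to vertex 1 is entry (1,1) of Q², where Q is the adjacency matrix.
Q² = [[1, 0, 1], [0, 2, 0], [1, 0, 1]]

2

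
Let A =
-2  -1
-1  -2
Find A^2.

[[5, 4], [4, 5]]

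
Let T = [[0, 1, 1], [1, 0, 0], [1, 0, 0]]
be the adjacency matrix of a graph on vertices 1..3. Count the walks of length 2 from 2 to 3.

The number of length-2 walks from vertex 2 to vertex 3 is entry (2,3) of T², where T is the adjacency matrix.
T² = [[2, 0, 0], [0, 1, 1], [0, 1, 1]]

1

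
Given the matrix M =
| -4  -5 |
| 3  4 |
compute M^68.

M² = I (check: tr M = 0 and det M = -1), so M^68 = I since 68 is even.

[[1, 0], [0, 1]]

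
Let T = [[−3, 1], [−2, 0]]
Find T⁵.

[[−63, 31], [−62, 30]]

tr T = −3 and det T = 2, so the characteristic polynomial is λ² − (−3)λ + (2) with roots −2 and −1.
Eigenvectors give P = [[−1, 1], [−1, 2]] with P⁻¹ = [[−2, 1], [−1, 1]], and T = P·diag(−2, −1)·P⁻¹.
Then T⁵ = P·diag(−32, −1)·P⁻¹ = [[32, −1], [32, −2]] · [[−2, 1], [−1, 1]] = [[−63, 31], [−62, 30]].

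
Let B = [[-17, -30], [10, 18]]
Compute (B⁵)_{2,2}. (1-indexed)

1068

tr B = 1 and det B = -6, so the characteristic polynomial is λ² − (1)λ + (-6) with roots 3 and -2.
Eigenvectors give P = [[-3, -2], [2, 1]] with P⁻¹ = [[1, 2], [-2, -3]], and B = P·diag(3, -2)·P⁻¹.
Then B⁵ = P·diag(243, -32)·P⁻¹ = [[-729, 64], [486, -32]] · [[1, 2], [-2, -3]] = [[-857, -1650], [550, 1068]].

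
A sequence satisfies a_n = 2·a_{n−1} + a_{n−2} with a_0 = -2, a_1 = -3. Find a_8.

-1562

With companion matrix A = [[2, 1], [1, 0]], [a_n, a_{n−1}]ᵀ = A·[a_{n−1}, a_{n−2}]ᵀ, so [a_8, a_7]ᵀ = A⁷·[a_1, a_0]ᵀ.
A⁷ = [[408, 169], [169, 70]], giving [a_8, a_7]ᵀ = [[-1562], [-647]].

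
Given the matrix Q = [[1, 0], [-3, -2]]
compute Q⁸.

tr Q = -1 and det Q = -2, so the characteristic polynomial is λ² − (-1)λ + (-2) with roots 1 and -2.
Eigenvectors give P = [[-1, 0], [1, -1]] with P⁻¹ = [[-1, 0], [-1, -1]], and Q = P·diag(1, -2)·P⁻¹.
Then Q⁸ = P·diag(1, 256)·P⁻¹ = [[-1, 0], [1, -256]] · [[-1, 0], [-1, -1]] = [[1, 0], [255, 256]].

[[1, 0], [255, 256]]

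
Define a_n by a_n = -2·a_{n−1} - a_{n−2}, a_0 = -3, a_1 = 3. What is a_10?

-3

With companion matrix Q = [[-2, -1], [1, 0]], [a_n, a_{n−1}]ᵀ = Q·[a_{n−1}, a_{n−2}]ᵀ, so [a_10, a_9]ᵀ = Q^9·[a_1, a_0]ᵀ.
Q^9 = [[-10, -9], [9, 8]], giving [a_10, a_9]ᵀ = [[-3], [3]].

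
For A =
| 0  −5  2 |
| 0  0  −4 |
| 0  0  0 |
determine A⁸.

A is strictly triangular, hence nilpotent: A³ = 0, so A⁸ = 0.

[[0, 0, 0], [0, 0, 0], [0, 0, 0]]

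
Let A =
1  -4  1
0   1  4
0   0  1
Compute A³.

A = I + N where N = [[0, -4, 1], [0, 0, 4], [0, 0, 0]] is strictly upper-triangular, so N³ = 0.
(I + N)³ = I + 3·N + 3·N² = [[1, -12, -45], [0, 1, 12], [0, 0, 1]].

[[1, -12, -45], [0, 1, 12], [0, 0, 1]]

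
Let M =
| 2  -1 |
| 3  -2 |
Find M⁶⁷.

[[2, -1], [3, -2]]

M² = I (check: tr M = 0 and det M = -1), so M⁶⁷ = M since 67 is odd.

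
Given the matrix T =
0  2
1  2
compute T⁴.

T² = [[2, 4], [2, 6]]
T³ = [[4, 12], [6, 16]]
T⁴ = [[12, 32], [16, 44]]

[[12, 32], [16, 44]]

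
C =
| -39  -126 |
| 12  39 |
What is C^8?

[[6561, 0], [0, 6561]]

tr C = 0 and det C = -9, so the characteristic polynomial is λ² − (0)λ + (-9) with roots 3 and -3.
Eigenvectors give P = [[-3, 7], [1, -2]] with P⁻¹ = [[2, 7], [1, 3]], and C = P·diag(3, -3)·P⁻¹.
Then C^8 = P·diag(6561, 6561)·P⁻¹ = [[-19683, 45927], [6561, -13122]] · [[2, 7], [1, 3]] = [[6561, 0], [0, 6561]].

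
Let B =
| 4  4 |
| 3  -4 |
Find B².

[[28, 0], [0, 28]]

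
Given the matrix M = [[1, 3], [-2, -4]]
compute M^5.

[[61, 93], [-62, -94]]

tr M = -3 and det M = 2, so the characteristic polynomial is λ² − (-3)λ + (2) with roots -1 and -2.
Eigenvectors give P = [[3, -1], [-2, 1]] with P⁻¹ = [[1, 1], [2, 3]], and M = P·diag(-1, -2)·P⁻¹.
Then M^5 = P·diag(-1, -32)·P⁻¹ = [[-3, 32], [2, -32]] · [[1, 1], [2, 3]] = [[61, 93], [-62, -94]].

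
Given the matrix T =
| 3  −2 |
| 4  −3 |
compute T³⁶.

T² = I (check: tr T = 0 and det T = −1), so T³⁶ = I since 36 is even.

[[1, 0], [0, 1]]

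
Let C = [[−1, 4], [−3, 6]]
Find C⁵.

[[−601, 844], [−633, 876]]

tr C = 5 and det C = 6, so the characteristic polynomial is λ² − (5)λ + (6) with roots 2 and 3.
Eigenvectors give P = [[−4, 1], [−3, 1]] with P⁻¹ = [[−1, 1], [−3, 4]], and C = P·diag(2, 3)·P⁻¹.
Then C⁵ = P·diag(32, 243)·P⁻¹ = [[−128, 243], [−96, 243]] · [[−1, 1], [−3, 4]] = [[−601, 844], [−633, 876]].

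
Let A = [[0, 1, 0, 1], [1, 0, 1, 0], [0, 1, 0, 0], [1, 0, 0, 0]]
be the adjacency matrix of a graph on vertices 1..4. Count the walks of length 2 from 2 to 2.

2

The number of length-2 walks from vertex 2 to vertex 2 is entry (2,2) of A^2, where A is the adjacency matrix.
A^2 = [[2, 0, 1, 0], [0, 2, 0, 1], [1, 0, 1, 0], [0, 1, 0, 1]]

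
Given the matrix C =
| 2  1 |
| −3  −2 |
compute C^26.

[[1, 0], [0, 1]]

C² = I (check: tr C = 0 and det C = −1), so C^26 = I since 26 is even.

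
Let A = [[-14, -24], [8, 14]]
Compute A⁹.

[[-3584, -6144], [2048, 3584]]

tr A = 0 and det A = -4, so the characteristic polynomial is λ² − (0)λ + (-4) with roots 2 and -2.
Eigenvectors give P = [[-3, -2], [2, 1]] with P⁻¹ = [[1, 2], [-2, -3]], and A = P·diag(2, -2)·P⁻¹.
Then A⁹ = P·diag(512, -512)·P⁻¹ = [[-1536, 1024], [1024, -512]] · [[1, 2], [-2, -3]] = [[-3584, -6144], [2048, 3584]].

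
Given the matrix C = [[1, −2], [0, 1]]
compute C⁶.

[[1, −12], [0, 1]]

C = I + N where N = [[0, −2], [0, 0]] is strictly upper-triangular, so N² = 0.
(I + N)⁶ = I + 6·N = [[1, −12], [0, 1]].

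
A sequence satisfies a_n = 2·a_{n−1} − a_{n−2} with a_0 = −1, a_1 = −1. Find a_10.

With companion matrix B = [[2, −1], [1, 0]], [a_n, a_{n−1}]ᵀ = B·[a_{n−1}, a_{n−2}]ᵀ, so [a_10, a_9]ᵀ = B⁹·[a_1, a_0]ᵀ.
B⁹ = [[10, −9], [9, −8]], giving [a_10, a_9]ᵀ = [[−1], [−1]].

−1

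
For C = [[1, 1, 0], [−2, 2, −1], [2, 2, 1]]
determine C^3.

C^2 = [[−1, 3, −1], [−8, 0, −3], [0, 8, −1]]
C^3 = [[−9, 3, −4], [−14, −14, −3], [−18, 14, −9]]

[[−9, 3, −4], [−14, −14, −3], [−18, 14, −9]]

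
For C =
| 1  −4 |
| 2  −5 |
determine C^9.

[[19681, −39364], [19682, −39365]]

tr C = −4 and det C = 3, so the characteristic polynomial is λ² − (−4)λ + (3) with roots −1 and −3.
Eigenvectors give P = [[2, −1], [1, −1]] with P⁻¹ = [[1, −1], [1, −2]], and C = P·diag(−1, −3)·P⁻¹.
Then C^9 = P·diag(−1, −19683)·P⁻¹ = [[−2, 19683], [−1, 19683]] · [[1, −1], [1, −2]] = [[19681, −39364], [19682, −39365]].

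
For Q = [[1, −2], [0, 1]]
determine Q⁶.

Q = I + N where N = [[0, −2], [0, 0]] is strictly upper-triangular, so N² = 0.
(I + N)⁶ = I + 6·N = [[1, −12], [0, 1]].

[[1, −12], [0, 1]]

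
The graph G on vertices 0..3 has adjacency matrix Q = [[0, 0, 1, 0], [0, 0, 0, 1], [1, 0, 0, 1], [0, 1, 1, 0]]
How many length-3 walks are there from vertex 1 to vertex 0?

The number of length-3 walks from vertex 1 to vertex 0 is entry (1,0) of Q^3, where Q is the adjacency matrix.
Q^2 = [[1, 0, 0, 1], [0, 1, 1, 0], [0, 1, 2, 0], [1, 0, 0, 2]]
Q^3 = [[0, 1, 2, 0], [1, 0, 0, 2], [2, 0, 0, 3], [0, 2, 3, 0]]

1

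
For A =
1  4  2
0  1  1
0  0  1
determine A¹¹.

A = I + N where N = [[0, 4, 2], [0, 0, 1], [0, 0, 0]] is strictly upper-triangular, so N³ = 0.
(I + N)¹¹ = I + 11·N + 55·N² = [[1, 44, 242], [0, 1, 11], [0, 0, 1]].

[[1, 44, 242], [0, 1, 11], [0, 0, 1]]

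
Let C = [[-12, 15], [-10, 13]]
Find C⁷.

[[-4758, 6945], [-4630, 6817]]

tr C = 1 and det C = -6, so the characteristic polynomial is λ² − (1)λ + (-6) with roots 3 and -2.
Eigenvectors give P = [[1, 3], [1, 2]] with P⁻¹ = [[-2, 3], [1, -1]], and C = P·diag(3, -2)·P⁻¹.
Then C⁷ = P·diag(2187, -128)·P⁻¹ = [[2187, -384], [2187, -256]] · [[-2, 3], [1, -1]] = [[-4758, 6945], [-4630, 6817]].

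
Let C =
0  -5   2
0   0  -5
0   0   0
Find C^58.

C is strictly triangular, hence nilpotent: C^3 = 0, so C^58 = 0.

[[0, 0, 0], [0, 0, 0], [0, 0, 0]]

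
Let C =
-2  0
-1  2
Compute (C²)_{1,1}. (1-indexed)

4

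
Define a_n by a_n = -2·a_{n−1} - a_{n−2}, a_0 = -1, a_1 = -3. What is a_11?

-43

With companion matrix Q = [[-2, -1], [1, 0]], [a_n, a_{n−1}]ᵀ = Q·[a_{n−1}, a_{n−2}]ᵀ, so [a_11, a_10]ᵀ = Q^10·[a_1, a_0]ᵀ.
Q^10 = [[11, 10], [-10, -9]], giving [a_11, a_10]ᵀ = [[-43], [39]].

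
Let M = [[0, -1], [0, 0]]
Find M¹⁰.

M is strictly triangular, hence nilpotent: M² = 0, so M¹⁰ = 0.

[[0, 0], [0, 0]]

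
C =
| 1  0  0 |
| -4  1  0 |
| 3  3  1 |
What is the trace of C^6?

3

C = I + N where N = [[0, 0, 0], [-4, 0, 0], [3, 3, 0]] is strictly lower-triangular, so N^3 = 0.
(I + N)^6 = I + 6·N + 15·N^2 = [[1, 0, 0], [-24, 1, 0], [-162, 18, 1]].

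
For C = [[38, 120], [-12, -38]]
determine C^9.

[[9728, 30720], [-3072, -9728]]

tr C = 0 and det C = -4, so the characteristic polynomial is λ² − (0)λ + (-4) with roots 2 and -2.
Eigenvectors give P = [[-10, 3], [3, -1]] with P⁻¹ = [[-1, -3], [-3, -10]], and C = P·diag(2, -2)·P⁻¹.
Then C^9 = P·diag(512, -512)·P⁻¹ = [[-5120, -1536], [1536, 512]] · [[-1, -3], [-3, -10]] = [[9728, 30720], [-3072, -9728]].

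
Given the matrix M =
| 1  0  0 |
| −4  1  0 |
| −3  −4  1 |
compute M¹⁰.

M = I + N where N = [[0, 0, 0], [−4, 0, 0], [−3, −4, 0]] is strictly lower-triangular, so N³ = 0.
(I + N)¹⁰ = I + 10·N + 45·N² = [[1, 0, 0], [−40, 1, 0], [690, −40, 1]].

[[1, 0, 0], [−40, 1, 0], [690, −40, 1]]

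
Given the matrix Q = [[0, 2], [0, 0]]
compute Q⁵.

[[0, 0], [0, 0]]

Q is strictly triangular, hence nilpotent: Q² = 0, so Q⁵ = 0.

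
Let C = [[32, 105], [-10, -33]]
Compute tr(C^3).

-19

tr C = -1 and det C = -6, so the characteristic polynomial is λ² − (-1)λ + (-6) with roots 2 and -3.
Eigenvectors give P = [[7, -3], [-2, 1]] with P⁻¹ = [[1, 3], [2, 7]], and C = P·diag(2, -3)·P⁻¹.
Then C^3 = P·diag(8, -27)·P⁻¹ = [[56, 81], [-16, -27]] · [[1, 3], [2, 7]] = [[218, 735], [-70, -237]].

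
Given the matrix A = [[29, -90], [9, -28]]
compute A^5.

tr A = 1 and det A = -2, so the characteristic polynomial is λ² − (1)λ + (-2) with roots 2 and -1.
Eigenvectors give P = [[-10, -3], [-3, -1]] with P⁻¹ = [[-1, 3], [3, -10]], and A = P·diag(2, -1)·P⁻¹.
Then A^5 = P·diag(32, -1)·P⁻¹ = [[-320, 3], [-96, 1]] · [[-1, 3], [3, -10]] = [[329, -990], [99, -298]].

[[329, -990], [99, -298]]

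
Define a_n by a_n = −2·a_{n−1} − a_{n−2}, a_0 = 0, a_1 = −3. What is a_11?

With companion matrix A = [[−2, −1], [1, 0]], [a_n, a_{n−1}]ᵀ = A·[a_{n−1}, a_{n−2}]ᵀ, so [a_11, a_10]ᵀ = A¹⁰·[a_1, a_0]ᵀ.
A¹⁰ = [[11, 10], [−10, −9]], giving [a_11, a_10]ᵀ = [[−33], [30]].

−33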